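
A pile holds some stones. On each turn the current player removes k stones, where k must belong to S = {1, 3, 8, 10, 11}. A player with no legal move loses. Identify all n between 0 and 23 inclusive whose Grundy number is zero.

n :  0  1  2  3  4  5  6  7  8  9 10 11 12 13 14 15 16 17 18 19 20 21 22 23
G :  0  1  0  1  0  1  0  1  2  3  2  3  2  3  2  3  4  5  0  1  0  1  0  1
P-positions are exactly the n with G(n) = 0.

0, 2, 4, 6, 18, 20, 22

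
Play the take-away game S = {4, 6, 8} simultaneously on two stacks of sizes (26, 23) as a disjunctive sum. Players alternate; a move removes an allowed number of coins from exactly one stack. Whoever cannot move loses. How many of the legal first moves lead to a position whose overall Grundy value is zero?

3

All stacks use S = {4, 6, 8}:
n :  0  1  2  3  4  5  6  7  8  9 10 11 12 13 14 15 16 17 18 19 20 21 22 23 24 25 26
G :  0  0  0  0  1  1  1  1  2  2  2  2  0  0  0  0  1  1  1  1  2  2  2  2  0  0  0
Stack A: G(26) = 0.
Stack B: G(23) = 2.
Combined Grundy value = 0 ⊕ 2 = 2.
A winning move leaves total XOR = 0, i.e. changes one component's Grundy value g to g ⊕ X where X is the current total.
Stack A: need g' = 0⊕2 = 2. Options: 26−4→G=2, 26−6→G=2, 26−8→G=1. Hits: 2.
Stack B: need g' = 2⊕2 = 0. Options: 23−4→G=1, 23−6→G=1, 23−8→G=0. Hits: 1.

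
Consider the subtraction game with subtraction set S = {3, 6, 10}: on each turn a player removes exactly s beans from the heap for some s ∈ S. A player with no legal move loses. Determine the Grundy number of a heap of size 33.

2

n :  0  1  2  3  4  5  6  7  8  9 10 11 12 13 14 15 16 17 18 19 20 21 22 23 24 25 26 27 28 29 30 31 32 33
G :  0  0  0  1  1  1  2  2  2  0  3  3  1  0  0  2  1  1  0  2  2  1  0  3  2  1  0  0  2  1  1  0  2  2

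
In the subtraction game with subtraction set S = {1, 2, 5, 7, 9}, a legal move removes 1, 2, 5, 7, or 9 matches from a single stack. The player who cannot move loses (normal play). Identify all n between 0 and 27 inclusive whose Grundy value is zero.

0, 3, 6, 14, 17, 20

n :  0  1  2  3  4  5  6  7  8  9 10 11 12 13 14 15 16 17 18 19 20 21 22 23 24 25 26 27
G :  0  1  2  0  1  2  0  1  2  3  4  5  3  4  0  1  2  0  1  2  0  1  2  3  4  5  3  4
P-positions are exactly the n with G(n) = 0.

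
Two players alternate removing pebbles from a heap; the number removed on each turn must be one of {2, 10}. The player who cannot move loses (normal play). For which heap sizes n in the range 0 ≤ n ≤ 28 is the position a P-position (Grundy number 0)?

0, 1, 4, 5, 8, 9, 12, 13, 16, 17, 20, 21, 24, 25, 28

n :  0  1  2  3  4  5  6  7  8  9 10 11 12 13 14 15 16 17 18 19 20 21 22 23 24 25 26 27 28
G :  0  0  1  1  0  0  1  1  0  0  1  1  0  0  1  1  0  0  1  1  0  0  1  1  0  0  1  1  0
P-positions are exactly the n with G(n) = 0.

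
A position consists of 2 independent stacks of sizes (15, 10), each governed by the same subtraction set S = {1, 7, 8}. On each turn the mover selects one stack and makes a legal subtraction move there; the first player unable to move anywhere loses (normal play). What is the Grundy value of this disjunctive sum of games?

All stacks use S = {1, 7, 8}:
G(0) = 0
G(1) = mex{0} = 1
G(2) = mex{1} = 0
G(3) = mex{0} = 1
G(4) = mex{1} = 0
G(5) = mex{0} = 1
G(6) = mex{1} = 0
G(7) = mex{0,0} = 1
G(8) = mex{1,1,0} = 2
G(9) = mex{2,0,1} = 3
G(10) = mex{3,1,0} = 2
G(11) = mex{2,0,1} = 3
G(12) = mex{3,1,0} = 2
G(13) = mex{2,0,1} = 3
G(14) = mex{3,1,0} = 2
G(15) = mex{2,2,1} = 0
Stack A: G(15) = 0.
Stack B: G(10) = 2.
Combined Grundy value = 0 ⊕ 2 = 2.

2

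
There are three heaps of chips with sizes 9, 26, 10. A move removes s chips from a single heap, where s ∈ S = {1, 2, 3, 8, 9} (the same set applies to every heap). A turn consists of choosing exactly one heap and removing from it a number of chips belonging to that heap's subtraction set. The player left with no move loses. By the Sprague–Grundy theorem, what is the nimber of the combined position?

7

All heaps use S = {1, 2, 3, 8, 9}:
n :  0  1  2  3  4  5  6  7  8  9 10 11 12 13 14 15 16 17 18 19 20 21 22 23 24 25 26
G :  0  1  2  3  0  1  2  3  4  5  0  1  2  3  0  1  2  3  4  5  0  1  2  3  0  1  2
Heap A: G(9) = 5.
Heap B: G(26) = 2.
Heap C: G(10) = 0.
Combined Grundy value = 5 ⊕ 2 ⊕ 0 = 7.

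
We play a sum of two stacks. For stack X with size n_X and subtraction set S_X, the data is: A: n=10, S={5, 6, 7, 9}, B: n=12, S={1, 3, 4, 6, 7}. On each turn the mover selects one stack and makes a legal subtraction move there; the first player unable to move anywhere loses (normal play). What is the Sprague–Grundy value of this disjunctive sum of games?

2

Stack A, S = {5, 6, 7, 9}:
n :  0  1  2  3  4  5  6  7  8  9 10
G :  0  0  0  0  0  1  1  1  1  1  2
G_A(10) = 2.
Stack B, S = {1, 3, 4, 6, 7}:
G(0) = 0
G(1) = mex{0} = 1
G(2) = mex{1} = 0
G(3) = mex{0,0} = 1
G(4) = mex{1,1,0} = 2
G(5) = mex{2,0,1} = 3
G(6) = mex{3,1,0,0} = 2
G(7) = mex{2,2,1,1,0} = 3
G(8) = mex{3,3,2,0,1} = 4
G(9) = mex{4,2,3,1,0} = 5
G(10) = mex{5,3,2,2,1} = 0
G(11) = mex{0,4,3,3,2} = 1
G(12) = mex{1,5,4,2,3} = 0
G_B(12) = 0.
Combined Grundy value = 2 ⊕ 0 = 2.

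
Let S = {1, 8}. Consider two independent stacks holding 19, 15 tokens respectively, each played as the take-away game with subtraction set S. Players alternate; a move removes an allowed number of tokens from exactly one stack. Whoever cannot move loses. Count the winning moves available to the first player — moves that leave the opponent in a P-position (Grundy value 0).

4

All stacks use S = {1, 8}:
n :  0  1  2  3  4  5  6  7  8  9 10 11 12 13 14 15 16 17 18 19
G :  0  1  0  1  0  1  0  1  2  0  1  0  1  0  1  0  1  2  0  1
Stack A: G(19) = 1.
Stack B: G(15) = 0.
Combined Grundy value = 1 ⊕ 0 = 1.
A winning move leaves total XOR = 0, i.e. changes one component's Grundy value g to g ⊕ X where X is the current total.
Stack A: need g' = 1⊕1 = 0. Options: 19−1→G=0, 19−8→G=0. Hits: 2.
Stack B: need g' = 0⊕1 = 1. Options: 15−1→G=1, 15−8→G=1. Hits: 2.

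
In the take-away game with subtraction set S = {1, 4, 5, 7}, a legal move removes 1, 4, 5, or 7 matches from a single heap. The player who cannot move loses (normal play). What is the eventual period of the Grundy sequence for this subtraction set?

n :  0  1  2  3  4  5  6  7  8  9 10 11 12 13 14 15 16 17
G :  0  1  0  1  2  3  2  3  0  1  0  1  2  3  2  3  0  1
G(n+8) = G(n) holds for n = 0,…,6 (a full window of length max(S) = 7), so the sequence is purely periodic with period 8.

8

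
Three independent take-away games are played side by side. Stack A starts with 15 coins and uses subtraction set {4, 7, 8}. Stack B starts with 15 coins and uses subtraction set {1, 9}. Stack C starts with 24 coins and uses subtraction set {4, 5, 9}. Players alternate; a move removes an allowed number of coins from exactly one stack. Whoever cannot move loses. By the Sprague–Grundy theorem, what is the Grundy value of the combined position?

Stack A, S = {4, 7, 8}:
G(0) = 0
G(1) = mex{} = 0
G(2) = mex{} = 0
G(3) = mex{} = 0
G(4) = mex{0} = 1
G(5) = mex{0} = 1
G(6) = mex{0} = 1
G(7) = mex{0,0} = 1
G(8) = mex{1,0,0} = 2
G(9) = mex{1,0,0} = 2
G(10) = mex{1,0,0} = 2
G(11) = mex{1,1,0} = 2
G(12) = mex{2,1,1} = 0
G(13) = mex{2,1,1} = 0
G(14) = mex{2,1,1} = 0
G(15) = mex{2,2,1} = 0
G_A(15) = 0.
Stack B, S = {1, 9}:
G(0) = 0
G(1) = mex{0} = 1
G(2) = mex{1} = 0
G(3) = mex{0} = 1
G(4) = mex{1} = 0
G(5) = mex{0} = 1
G(6) = mex{1} = 0
G(7) = mex{0} = 1
G(8) = mex{1} = 0
G(9) = mex{0,0} = 1
G(10) = mex{1,1} = 0
G(11) = mex{0,0} = 1
G(12) = mex{1,1} = 0
G(13) = mex{0,0} = 1
G(14) = mex{1,1} = 0
G(15) = mex{0,0} = 1
G_B(15) = 1.
Stack C, S = {4, 5, 9}:
G(0) = 0
G(1) = mex{} = 0
G(2) = mex{} = 0
G(3) = mex{} = 0
G(4) = mex{0} = 1
G(5) = mex{0,0} = 1
G(6) = mex{0,0} = 1
G(7) = mex{0,0} = 1
G(8) = mex{1,0} = 2
G(9) = mex{1,1,0} = 2
G(10) = mex{1,1,0} = 2
G(11) = mex{1,1,0} = 2
G(12) = mex{2,1,0} = 3
G(13) = mex{2,2,1} = 0
G(14) = mex{2,2,1} = 0
G(15) = mex{2,2,1} = 0
G(16) = mex{3,2,1} = 0
G(17) = mex{0,3,2} = 1
G(18) = mex{0,0,2} = 1
G(19) = mex{0,0,2} = 1
G(20) = mex{0,0,2} = 1
G(21) = mex{1,0,3} = 2
G(22) = mex{1,1,0} = 2
G(23) = mex{1,1,0} = 2
G(24) = mex{1,1,0} = 2
G_C(24) = 2.
Combined Grundy value = 0 ⊕ 1 ⊕ 2 = 3.

3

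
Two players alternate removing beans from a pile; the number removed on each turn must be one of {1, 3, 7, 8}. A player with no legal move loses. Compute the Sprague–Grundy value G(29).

2

G(0) = 0
G(1) = mex{0} = 1
G(2) = mex{1} = 0
G(3) = mex{0,0} = 1
G(4) = mex{1,1} = 0
G(5) = mex{0,0} = 1
G(6) = mex{1,1} = 0
G(7) = mex{0,0,0} = 1
G(8) = mex{1,1,1,0} = 2
G(9) = mex{2,0,0,1} = 3
G(10) = mex{3,1,1,0} = 2
G(11) = mex{2,2,0,1} = 3
G(12) = mex{3,3,1,0} = 2
G(13) = mex{2,2,0,1} = 3
G(14) = mex{3,3,1,0} = 2
G(15) = mex{2,2,2,1} = 0
G(16) = mex{0,3,3,2} = 1
G(17) = mex{1,2,2,3} = 0
G(18) = mex{0,0,3,2} = 1
G(19) = mex{1,1,2,3} = 0
G(20) = mex{0,0,3,2} = 1
G(21) = mex{1,1,2,3} = 0
G(22) = mex{0,0,0,2} = 1
G(23) = mex{1,1,1,0} = 2
G(24) = mex{2,0,0,1} = 3
G(25) = mex{3,1,1,0} = 2
G(26) = mex{2,2,0,1} = 3
G(27) = mex{3,3,1,0} = 2
G(28) = mex{2,2,0,1} = 3
G(29) = mex{3,3,1,0} = 2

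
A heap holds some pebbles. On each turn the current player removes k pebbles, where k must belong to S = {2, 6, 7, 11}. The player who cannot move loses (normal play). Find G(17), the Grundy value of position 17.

0

G(0) = 0
G(1) = mex{} = 0
G(2) = mex{0} = 1
G(3) = mex{0} = 1
G(4) = mex{1} = 0
G(5) = mex{1} = 0
G(6) = mex{0,0} = 1
G(7) = mex{0,0,0} = 1
G(8) = mex{1,1,0} = 2
G(9) = mex{1,1,1} = 0
G(10) = mex{2,0,1} = 3
G(11) = mex{0,0,0,0} = 1
G(12) = mex{3,1,0,0} = 2
G(13) = mex{1,1,1,1} = 0
G(14) = mex{2,2,1,1} = 0
G(15) = mex{0,0,2,0} = 1
G(16) = mex{0,3,0,0} = 1
G(17) = mex{1,1,3,1} = 0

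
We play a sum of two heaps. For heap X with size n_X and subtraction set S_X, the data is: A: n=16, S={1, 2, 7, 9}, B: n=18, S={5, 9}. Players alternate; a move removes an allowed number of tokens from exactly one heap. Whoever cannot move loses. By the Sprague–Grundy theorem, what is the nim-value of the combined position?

2

Heap A, S = {1, 2, 7, 9}:
G(0) = 0
G(1) = mex{0} = 1
G(2) = mex{1,0} = 2
G(3) = mex{2,1} = 0
G(4) = mex{0,2} = 1
G(5) = mex{1,0} = 2
G(6) = mex{2,1} = 0
G(7) = mex{0,2,0} = 1
G(8) = mex{1,0,1} = 2
G(9) = mex{2,1,2,0} = 3
G(10) = mex{3,2,0,1} = 4
G(11) = mex{4,3,1,2} = 0
G(12) = mex{0,4,2,0} = 1
G(13) = mex{1,0,0,1} = 2
G(14) = mex{2,1,1,2} = 0
G(15) = mex{0,2,2,0} = 1
G(16) = mex{1,0,3,1} = 2
G_A(16) = 2.
Heap B, S = {5, 9}:
n :  0  1  2  3  4  5  6  7  8  9 10 11 12 13 14 15 16 17 18
G :  0  0  0  0  0  1  1  1  1  1  2  2  2  2  0  0  0  0  0
G_B(18) = 0.
Combined Grundy value = 2 ⊕ 0 = 2.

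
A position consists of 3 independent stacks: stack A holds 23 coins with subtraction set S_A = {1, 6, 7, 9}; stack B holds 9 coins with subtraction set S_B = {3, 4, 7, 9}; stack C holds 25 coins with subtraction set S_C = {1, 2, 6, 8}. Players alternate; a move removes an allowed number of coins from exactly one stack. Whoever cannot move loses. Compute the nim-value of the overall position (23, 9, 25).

1

Stack A, S = {1, 6, 7, 9}:
G(0) = 0
G(1) = mex{0} = 1
G(2) = mex{1} = 0
G(3) = mex{0} = 1
G(4) = mex{1} = 0
G(5) = mex{0} = 1
G(6) = mex{1,0} = 2
G(7) = mex{2,1,0} = 3
G(8) = mex{3,0,1} = 2
G(9) = mex{2,1,0,0} = 3
G(10) = mex{3,0,1,1} = 2
G(11) = mex{2,1,0,0} = 3
G(12) = mex{3,2,1,1} = 0
G(13) = mex{0,3,2,0} = 1
G(14) = mex{1,2,3,1} = 0
G(15) = mex{0,3,2,2} = 1
G(16) = mex{1,2,3,3} = 0
G(17) = mex{0,3,2,2} = 1
G(18) = mex{1,0,3,3} = 2
G(19) = mex{2,1,0,2} = 3
G(20) = mex{3,0,1,3} = 2
G(21) = mex{2,1,0,0} = 3
G(22) = mex{3,0,1,1} = 2
G(23) = mex{2,1,0,0} = 3
G_A(23) = 3.
Stack B, S = {3, 4, 7, 9}:
G(0) = 0
G(1) = mex{} = 0
G(2) = mex{} = 0
G(3) = mex{0} = 1
G(4) = mex{0,0} = 1
G(5) = mex{0,0} = 1
G(6) = mex{1,0} = 2
G(7) = mex{1,1,0} = 2
G(8) = mex{1,1,0} = 2
G(9) = mex{2,1,0,0} = 3
G_B(9) = 3.
Stack C, S = {1, 2, 6, 8}:
G(0) = 0
G(1) = mex{0} = 1
G(2) = mex{1,0} = 2
G(3) = mex{2,1} = 0
G(4) = mex{0,2} = 1
G(5) = mex{1,0} = 2
G(6) = mex{2,1,0} = 3
G(7) = mex{3,2,1} = 0
G(8) = mex{0,3,2,0} = 1
G(9) = mex{1,0,0,1} = 2
G(10) = mex{2,1,1,2} = 0
G(11) = mex{0,2,2,0} = 1
G(12) = mex{1,0,3,1} = 2
G(13) = mex{2,1,0,2} = 3
G(14) = mex{3,2,1,3} = 0
G(15) = mex{0,3,2,0} = 1
G(16) = mex{1,0,0,1} = 2
G(17) = mex{2,1,1,2} = 0
G(18) = mex{0,2,2,0} = 1
G(19) = mex{1,0,3,1} = 2
G(20) = mex{2,1,0,2} = 3
G(21) = mex{3,2,1,3} = 0
G(22) = mex{0,3,2,0} = 1
G(23) = mex{1,0,0,1} = 2
G(24) = mex{2,1,1,2} = 0
G(25) = mex{0,2,2,0} = 1
G_C(25) = 1.
Combined Grundy value = 3 ⊕ 3 ⊕ 1 = 1.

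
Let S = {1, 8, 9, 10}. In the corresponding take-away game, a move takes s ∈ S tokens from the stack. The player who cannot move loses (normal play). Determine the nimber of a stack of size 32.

n :  0  1  2  3  4  5  6  7  8  9 10 11 12 13 14 15 16 17 18 19 20 21 22 23 24 25 26 27 28 29 30 31 32
G :  0  1  0  1  0  1  0  1  2  3  2  3  2  3  2  3  4  0  1  0  1  0  1  0  1  2  3  2  3  2  3  2  3

3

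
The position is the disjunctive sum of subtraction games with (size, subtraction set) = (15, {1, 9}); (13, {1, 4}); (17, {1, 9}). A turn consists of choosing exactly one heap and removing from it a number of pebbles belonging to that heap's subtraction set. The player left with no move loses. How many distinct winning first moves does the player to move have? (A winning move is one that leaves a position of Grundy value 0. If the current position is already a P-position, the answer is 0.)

5

Heap A, S = {1, 9}:
n :  0  1  2  3  4  5  6  7  8  9 10 11 12 13 14 15
G :  0  1  0  1  0  1  0  1  0  1  0  1  0  1  0  1
G_A(15) = 1.
Heap B, S = {1, 4}:
G(0) = 0
G(1) = mex{0} = 1
G(2) = mex{1} = 0
G(3) = mex{0} = 1
G(4) = mex{1,0} = 2
G(5) = mex{2,1} = 0
G(6) = mex{0,0} = 1
G(7) = mex{1,1} = 0
G(8) = mex{0,2} = 1
G(9) = mex{1,0} = 2
G(10) = mex{2,1} = 0
G(11) = mex{0,0} = 1
G(12) = mex{1,1} = 0
G(13) = mex{0,2} = 1
G_B(13) = 1.
Heap C, S = {1, 9}:
G(0) = 0
G(1) = mex{0} = 1
G(2) = mex{1} = 0
G(3) = mex{0} = 1
G(4) = mex{1} = 0
G(5) = mex{0} = 1
G(6) = mex{1} = 0
G(7) = mex{0} = 1
G(8) = mex{1} = 0
G(9) = mex{0,0} = 1
G(10) = mex{1,1} = 0
G(11) = mex{0,0} = 1
G(12) = mex{1,1} = 0
G(13) = mex{0,0} = 1
G(14) = mex{1,1} = 0
G(15) = mex{0,0} = 1
G(16) = mex{1,1} = 0
G(17) = mex{0,0} = 1
G_C(17) = 1.
Combined Grundy value = 1 ⊕ 1 ⊕ 1 = 1.
A winning move leaves total XOR = 0, i.e. changes one component's Grundy value g to g ⊕ X where X is the current total.
Heap A: need g' = 1⊕1 = 0. Options: 15−1→G=0, 15−9→G=0. Hits: 2.
Heap B: need g' = 1⊕1 = 0. Options: 13−1→G=0, 13−4→G=2. Hits: 1.
Heap C: need g' = 1⊕1 = 0. Options: 17−1→G=0, 17−9→G=0. Hits: 2.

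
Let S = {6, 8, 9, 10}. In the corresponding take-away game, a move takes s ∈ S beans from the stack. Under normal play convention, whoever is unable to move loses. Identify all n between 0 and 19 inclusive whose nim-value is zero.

0, 1, 2, 3, 4, 5, 16, 17, 18, 19

G(0) = 0
G(1) = mex{} = 0
G(2) = mex{} = 0
G(3) = mex{} = 0
G(4) = mex{} = 0
G(5) = mex{} = 0
G(6) = mex{0} = 1
G(7) = mex{0} = 1
G(8) = mex{0,0} = 1
G(9) = mex{0,0,0} = 1
G(10) = mex{0,0,0,0} = 1
G(11) = mex{0,0,0,0} = 1
G(12) = mex{1,0,0,0} = 2
G(13) = mex{1,0,0,0} = 2
G(14) = mex{1,1,0,0} = 2
G(15) = mex{1,1,1,0} = 2
G(16) = mex{1,1,1,1} = 0
G(17) = mex{1,1,1,1} = 0
G(18) = mex{2,1,1,1} = 0
G(19) = mex{2,1,1,1} = 0
P-positions are exactly the n with G(n) = 0.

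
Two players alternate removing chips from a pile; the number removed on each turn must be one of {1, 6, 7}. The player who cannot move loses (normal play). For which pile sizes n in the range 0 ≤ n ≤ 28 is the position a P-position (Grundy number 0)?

0, 2, 4, 12, 14, 16, 24, 26, 28

G(0) = 0
G(1) = mex{0} = 1
G(2) = mex{1} = 0
G(3) = mex{0} = 1
G(4) = mex{1} = 0
G(5) = mex{0} = 1
G(6) = mex{1,0} = 2
G(7) = mex{2,1,0} = 3
G(8) = mex{3,0,1} = 2
G(9) = mex{2,1,0} = 3
G(10) = mex{3,0,1} = 2
G(11) = mex{2,1,0} = 3
G(12) = mex{3,2,1} = 0
G(13) = mex{0,3,2} = 1
G(14) = mex{1,2,3} = 0
G(15) = mex{0,3,2} = 1
G(16) = mex{1,2,3} = 0
G(17) = mex{0,3,2} = 1
G(18) = mex{1,0,3} = 2
G(19) = mex{2,1,0} = 3
G(20) = mex{3,0,1} = 2
G(21) = mex{2,1,0} = 3
G(22) = mex{3,0,1} = 2
G(23) = mex{2,1,0} = 3
G(24) = mex{3,2,1} = 0
G(25) = mex{0,3,2} = 1
G(26) = mex{1,2,3} = 0
G(27) = mex{0,3,2} = 1
G(28) = mex{1,2,3} = 0
P-positions are exactly the n with G(n) = 0.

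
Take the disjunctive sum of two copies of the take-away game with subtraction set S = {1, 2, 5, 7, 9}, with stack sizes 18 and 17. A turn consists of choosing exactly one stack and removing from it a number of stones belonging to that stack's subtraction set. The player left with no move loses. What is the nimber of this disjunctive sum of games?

1

All stacks use S = {1, 2, 5, 7, 9}:
G(0) = 0
G(1) = mex{0} = 1
G(2) = mex{1,0} = 2
G(3) = mex{2,1} = 0
G(4) = mex{0,2} = 1
G(5) = mex{1,0,0} = 2
G(6) = mex{2,1,1} = 0
G(7) = mex{0,2,2,0} = 1
G(8) = mex{1,0,0,1} = 2
G(9) = mex{2,1,1,2,0} = 3
G(10) = mex{3,2,2,0,1} = 4
G(11) = mex{4,3,0,1,2} = 5
G(12) = mex{5,4,1,2,0} = 3
G(13) = mex{3,5,2,0,1} = 4
G(14) = mex{4,3,3,1,2} = 0
G(15) = mex{0,4,4,2,0} = 1
G(16) = mex{1,0,5,3,1} = 2
G(17) = mex{2,1,3,4,2} = 0
G(18) = mex{0,2,4,5,3} = 1
Stack A: G(18) = 1.
Stack B: G(17) = 0.
Combined Grundy value = 1 ⊕ 0 = 1.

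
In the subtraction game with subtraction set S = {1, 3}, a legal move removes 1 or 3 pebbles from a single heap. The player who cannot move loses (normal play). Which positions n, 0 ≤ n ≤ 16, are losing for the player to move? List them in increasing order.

G(0) = 0
G(1) = mex{0} = 1
G(2) = mex{1} = 0
G(3) = mex{0,0} = 1
G(4) = mex{1,1} = 0
G(5) = mex{0,0} = 1
G(6) = mex{1,1} = 0
G(7) = mex{0,0} = 1
G(8) = mex{1,1} = 0
G(9) = mex{0,0} = 1
G(10) = mex{1,1} = 0
G(11) = mex{0,0} = 1
G(12) = mex{1,1} = 0
G(13) = mex{0,0} = 1
G(14) = mex{1,1} = 0
G(15) = mex{0,0} = 1
G(16) = mex{1,1} = 0
P-positions are exactly the n with G(n) = 0.

0, 2, 4, 6, 8, 10, 12, 14, 16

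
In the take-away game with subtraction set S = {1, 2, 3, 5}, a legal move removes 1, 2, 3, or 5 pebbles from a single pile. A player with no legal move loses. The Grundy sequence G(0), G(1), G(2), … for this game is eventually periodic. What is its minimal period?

4

G(0) = 0
G(1) = mex{0} = 1
G(2) = mex{1,0} = 2
G(3) = mex{2,1,0} = 3
G(4) = mex{3,2,1} = 0
G(5) = mex{0,3,2,0} = 1
G(6) = mex{1,0,3,1} = 2
G(7) = mex{2,1,0,2} = 3
G(8) = mex{3,2,1,3} = 0
G(9) = mex{0,3,2,0} = 1
G(10) = mex{1,0,3,1} = 2
G(11) = mex{2,1,0,2} = 3
G(12) = mex{3,2,1,3} = 0
G(13) = mex{0,3,2,0} = 1
G(14) = mex{1,0,3,1} = 2
G(n+4) = G(n) holds for n = 0,…,4 (a full window of length max(S) = 5), so the sequence is purely periodic with period 4.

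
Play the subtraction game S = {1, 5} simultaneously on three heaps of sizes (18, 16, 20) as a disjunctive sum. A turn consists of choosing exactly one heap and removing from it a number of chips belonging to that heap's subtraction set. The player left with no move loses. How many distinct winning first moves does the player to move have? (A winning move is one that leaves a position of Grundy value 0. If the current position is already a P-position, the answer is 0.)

All heaps use S = {1, 5}:
G(0) = 0
G(1) = mex{0} = 1
G(2) = mex{1} = 0
G(3) = mex{0} = 1
G(4) = mex{1} = 0
G(5) = mex{0,0} = 1
G(6) = mex{1,1} = 0
G(7) = mex{0,0} = 1
G(8) = mex{1,1} = 0
G(9) = mex{0,0} = 1
G(10) = mex{1,1} = 0
G(11) = mex{0,0} = 1
G(12) = mex{1,1} = 0
G(13) = mex{0,0} = 1
G(14) = mex{1,1} = 0
G(15) = mex{0,0} = 1
G(16) = mex{1,1} = 0
G(17) = mex{0,0} = 1
G(18) = mex{1,1} = 0
G(19) = mex{0,0} = 1
G(20) = mex{1,1} = 0
Heap A: G(18) = 0.
Heap B: G(16) = 0.
Heap C: G(20) = 0.
Combined Grundy value = 0 ⊕ 0 ⊕ 0 = 0.
A winning move leaves total XOR = 0, i.e. changes one component's Grundy value g to g ⊕ X where X is the current total.
Heap A: target g' = 0⊕0 = 0, but every legal move changes the Grundy value (mex property), so 0 moves.
Heap B: target g' = 0⊕0 = 0, but every legal move changes the Grundy value (mex property), so 0 moves.
Heap C: target g' = 0⊕0 = 0, but every legal move changes the Grundy value (mex property), so 0 moves.

0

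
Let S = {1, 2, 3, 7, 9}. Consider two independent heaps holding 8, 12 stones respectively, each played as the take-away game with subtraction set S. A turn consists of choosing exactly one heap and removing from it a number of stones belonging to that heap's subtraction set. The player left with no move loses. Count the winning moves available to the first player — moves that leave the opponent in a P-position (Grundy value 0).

0

All heaps use S = {1, 2, 3, 7, 9}:
n :  0  1  2  3  4  5  6  7  8  9 10 11 12
G :  0  1  2  3  0  1  2  3  0  1  2  3  0
Heap A: G(8) = 0.
Heap B: G(12) = 0.
Combined Grundy value = 0 ⊕ 0 = 0.
A winning move leaves total XOR = 0, i.e. changes one component's Grundy value g to g ⊕ X where X is the current total.
Heap A: target g' = 0⊕0 = 0, but every legal move changes the Grundy value (mex property), so 0 moves.
Heap B: target g' = 0⊕0 = 0, but every legal move changes the Grundy value (mex property), so 0 moves.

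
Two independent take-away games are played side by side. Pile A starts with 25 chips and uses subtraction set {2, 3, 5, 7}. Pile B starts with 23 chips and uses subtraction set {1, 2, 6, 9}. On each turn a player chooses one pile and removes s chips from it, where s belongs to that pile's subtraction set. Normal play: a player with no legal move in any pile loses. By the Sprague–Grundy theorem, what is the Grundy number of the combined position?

Pile A, S = {2, 3, 5, 7}:
n :  0  1  2  3  4  5  6  7  8  9 10 11 12 13 14 15 16 17 18 19 20 21 22 23 24 25
G :  0  0  1  1  2  2  3  3  4  0  0  1  1  2  2  3  3  4  0  0  1  1  2  2  3  3
G_A(25) = 3.
Pile B, S = {1, 2, 6, 9}:
n :  0  1  2  3  4  5  6  7  8  9 10 11 12 13 14 15 16 17 18 19 20 21 22 23
G :  0  1  2  0  1  2  3  0  1  2  0  1  2  3  0  1  2  0  1  2  3  0  1  2
G_B(23) = 2.
Combined Grundy value = 3 ⊕ 2 = 1.

1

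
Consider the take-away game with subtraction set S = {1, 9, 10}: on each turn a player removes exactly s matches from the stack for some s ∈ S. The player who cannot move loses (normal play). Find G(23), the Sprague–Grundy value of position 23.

n :  0  1  2  3  4  5  6  7  8  9 10 11 12 13 14 15 16 17 18 19 20 21 22 23
G :  0  1  0  1  0  1  0  1  0  1  2  3  2  3  2  3  2  3  2  0  1  0  1  0

0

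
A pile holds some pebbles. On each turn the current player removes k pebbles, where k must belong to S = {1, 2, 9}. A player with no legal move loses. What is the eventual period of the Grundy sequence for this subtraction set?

n :  0  1  2  3  4  5  6  7  8  9 10 11 12 13 14 15 16 17 18 19 20 21
G :  0  1  2  0  1  2  0  1  2  3  0  1  2  0  1  2  0  1  2  3  0  1
G(n+10) = G(n) holds for n = 0,…,8 (a full window of length max(S) = 9), so the sequence is purely periodic with period 10.

10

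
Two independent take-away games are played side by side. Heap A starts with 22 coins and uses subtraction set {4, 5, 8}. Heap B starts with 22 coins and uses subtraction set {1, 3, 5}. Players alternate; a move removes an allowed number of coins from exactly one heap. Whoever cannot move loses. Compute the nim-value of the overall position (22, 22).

2

Heap A, S = {4, 5, 8}:
G(0) = 0
G(1) = mex{} = 0
G(2) = mex{} = 0
G(3) = mex{} = 0
G(4) = mex{0} = 1
G(5) = mex{0,0} = 1
G(6) = mex{0,0} = 1
G(7) = mex{0,0} = 1
G(8) = mex{1,0,0} = 2
G(9) = mex{1,1,0} = 2
G(10) = mex{1,1,0} = 2
G(11) = mex{1,1,0} = 2
G(12) = mex{2,1,1} = 0
G(13) = mex{2,2,1} = 0
G(14) = mex{2,2,1} = 0
G(15) = mex{2,2,1} = 0
G(16) = mex{0,2,2} = 1
G(17) = mex{0,0,2} = 1
G(18) = mex{0,0,2} = 1
G(19) = mex{0,0,2} = 1
G(20) = mex{1,0,0} = 2
G(21) = mex{1,1,0} = 2
G(22) = mex{1,1,0} = 2
G_A(22) = 2.
Heap B, S = {1, 3, 5}:
n :  0  1  2  3  4  5  6  7  8  9 10 11 12 13 14 15 16 17 18 19 20 21 22
G :  0  1  0  1  0  1  0  1  0  1  0  1  0  1  0  1  0  1  0  1  0  1  0
G_B(22) = 0.
Combined Grundy value = 2 ⊕ 0 = 2.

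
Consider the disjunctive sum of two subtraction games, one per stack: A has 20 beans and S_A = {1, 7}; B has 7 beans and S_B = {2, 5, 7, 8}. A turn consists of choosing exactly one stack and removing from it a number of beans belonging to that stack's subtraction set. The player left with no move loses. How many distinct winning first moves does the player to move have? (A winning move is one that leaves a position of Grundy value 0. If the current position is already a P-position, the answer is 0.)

1

Stack A, S = {1, 7}:
n :  0  1  2  3  4  5  6  7  8  9 10 11 12 13 14 15 16 17 18 19 20
G :  0  1  0  1  0  1  0  1  0  1  0  1  0  1  0  1  0  1  0  1  0
G_A(20) = 0.
Stack B, S = {2, 5, 7, 8}:
G(0) = 0
G(1) = mex{} = 0
G(2) = mex{0} = 1
G(3) = mex{0} = 1
G(4) = mex{1} = 0
G(5) = mex{1,0} = 2
G(6) = mex{0,0} = 1
G(7) = mex{2,1,0} = 3
G_B(7) = 3.
Combined Grundy value = 0 ⊕ 3 = 3.
A winning move leaves total XOR = 0, i.e. changes one component's Grundy value g to g ⊕ X where X is the current total.
Stack A: need g' = 0⊕3 = 3. Options: 20−1→G=1, 20−7→G=1. Hits: 0.
Stack B: need g' = 3⊕3 = 0. Options: 7−2→G=2, 7−5→G=1, 7−7→G=0. Hits: 1.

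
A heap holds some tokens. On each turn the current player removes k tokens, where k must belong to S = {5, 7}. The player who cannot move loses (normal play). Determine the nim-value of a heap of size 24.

0

n :  0  1  2  3  4  5  6  7  8  9 10 11 12 13 14 15 16 17 18 19 20 21 22 23 24
G :  0  0  0  0  0  1  1  1  1  1  2  2  0  0  0  0  0  1  1  1  1  1  2  2  0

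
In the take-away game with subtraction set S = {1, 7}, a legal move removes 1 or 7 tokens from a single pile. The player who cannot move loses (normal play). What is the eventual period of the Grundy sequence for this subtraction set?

2

G(0) = 0
G(1) = mex{0} = 1
G(2) = mex{1} = 0
G(3) = mex{0} = 1
G(4) = mex{1} = 0
G(5) = mex{0} = 1
G(6) = mex{1} = 0
G(7) = mex{0,0} = 1
G(8) = mex{1,1} = 0
G(9) = mex{0,0} = 1
G(10) = mex{1,1} = 0
G(11) = mex{0,0} = 1
G(12) = mex{1,1} = 0
G(13) = mex{0,0} = 1
G(14) = mex{1,1} = 0
G(n+2) = G(n) holds for n = 0,…,6 (a full window of length max(S) = 7), so the sequence is purely periodic with period 2.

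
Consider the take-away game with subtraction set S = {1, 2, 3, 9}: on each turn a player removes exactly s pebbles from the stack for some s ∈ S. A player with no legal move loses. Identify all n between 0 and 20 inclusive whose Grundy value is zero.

n :  0  1  2  3  4  5  6  7  8  9 10 11 12 13 14 15 16 17 18 19 20
G :  0  1  2  3  0  1  2  3  0  1  2  3  0  1  2  3  0  1  2  3  0
P-positions are exactly the n with G(n) = 0.

0, 4, 8, 12, 16, 20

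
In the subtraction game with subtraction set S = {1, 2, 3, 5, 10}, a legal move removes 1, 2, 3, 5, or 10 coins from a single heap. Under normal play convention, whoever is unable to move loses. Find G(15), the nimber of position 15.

3

G(0) = 0
G(1) = mex{0} = 1
G(2) = mex{1,0} = 2
G(3) = mex{2,1,0} = 3
G(4) = mex{3,2,1} = 0
G(5) = mex{0,3,2,0} = 1
G(6) = mex{1,0,3,1} = 2
G(7) = mex{2,1,0,2} = 3
G(8) = mex{3,2,1,3} = 0
G(9) = mex{0,3,2,0} = 1
G(10) = mex{1,0,3,1,0} = 2
G(11) = mex{2,1,0,2,1} = 3
G(12) = mex{3,2,1,3,2} = 0
G(13) = mex{0,3,2,0,3} = 1
G(14) = mex{1,0,3,1,0} = 2
G(15) = mex{2,1,0,2,1} = 3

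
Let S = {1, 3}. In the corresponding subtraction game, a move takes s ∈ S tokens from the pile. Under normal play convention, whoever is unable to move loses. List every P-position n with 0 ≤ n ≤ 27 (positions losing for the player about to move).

G(0) = 0
G(1) = mex{0} = 1
G(2) = mex{1} = 0
G(3) = mex{0,0} = 1
G(4) = mex{1,1} = 0
G(5) = mex{0,0} = 1
G(6) = mex{1,1} = 0
G(7) = mex{0,0} = 1
G(8) = mex{1,1} = 0
G(9) = mex{0,0} = 1
G(10) = mex{1,1} = 0
G(11) = mex{0,0} = 1
G(12) = mex{1,1} = 0
G(13) = mex{0,0} = 1
G(14) = mex{1,1} = 0
G(15) = mex{0,0} = 1
G(16) = mex{1,1} = 0
G(17) = mex{0,0} = 1
G(18) = mex{1,1} = 0
G(19) = mex{0,0} = 1
G(20) = mex{1,1} = 0
G(21) = mex{0,0} = 1
G(22) = mex{1,1} = 0
G(23) = mex{0,0} = 1
G(24) = mex{1,1} = 0
G(25) = mex{0,0} = 1
G(26) = mex{1,1} = 0
G(27) = mex{0,0} = 1
P-positions are exactly the n with G(n) = 0.

0, 2, 4, 6, 8, 10, 12, 14, 16, 18, 20, 22, 24, 26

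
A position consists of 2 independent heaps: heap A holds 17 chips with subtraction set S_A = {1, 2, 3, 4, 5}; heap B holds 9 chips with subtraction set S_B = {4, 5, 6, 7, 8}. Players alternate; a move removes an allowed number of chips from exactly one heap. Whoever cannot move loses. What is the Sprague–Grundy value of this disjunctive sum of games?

Heap A, S = {1, 2, 3, 4, 5}:
G(0) = 0
G(1) = mex{0} = 1
G(2) = mex{1,0} = 2
G(3) = mex{2,1,0} = 3
G(4) = mex{3,2,1,0} = 4
G(5) = mex{4,3,2,1,0} = 5
G(6) = mex{5,4,3,2,1} = 0
G(7) = mex{0,5,4,3,2} = 1
G(8) = mex{1,0,5,4,3} = 2
G(9) = mex{2,1,0,5,4} = 3
G(10) = mex{3,2,1,0,5} = 4
G(11) = mex{4,3,2,1,0} = 5
G(12) = mex{5,4,3,2,1} = 0
G(13) = mex{0,5,4,3,2} = 1
G(14) = mex{1,0,5,4,3} = 2
G(15) = mex{2,1,0,5,4} = 3
G(16) = mex{3,2,1,0,5} = 4
G(17) = mex{4,3,2,1,0} = 5
G_A(17) = 5.
Heap B, S = {4, 5, 6, 7, 8}:
G(0) = 0
G(1) = mex{} = 0
G(2) = mex{} = 0
G(3) = mex{} = 0
G(4) = mex{0} = 1
G(5) = mex{0,0} = 1
G(6) = mex{0,0,0} = 1
G(7) = mex{0,0,0,0} = 1
G(8) = mex{1,0,0,0,0} = 2
G(9) = mex{1,1,0,0,0} = 2
G_B(9) = 2.
Combined Grundy value = 5 ⊕ 2 = 7.

7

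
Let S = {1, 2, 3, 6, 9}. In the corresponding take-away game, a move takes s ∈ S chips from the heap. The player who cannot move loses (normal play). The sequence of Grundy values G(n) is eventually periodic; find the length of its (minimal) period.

4

G(0) = 0
G(1) = mex{0} = 1
G(2) = mex{1,0} = 2
G(3) = mex{2,1,0} = 3
G(4) = mex{3,2,1} = 0
G(5) = mex{0,3,2} = 1
G(6) = mex{1,0,3,0} = 2
G(7) = mex{2,1,0,1} = 3
G(8) = mex{3,2,1,2} = 0
G(9) = mex{0,3,2,3,0} = 1
G(10) = mex{1,0,3,0,1} = 2
G(11) = mex{2,1,0,1,2} = 3
G(12) = mex{3,2,1,2,3} = 0
G(13) = mex{0,3,2,3,0} = 1
G(14) = mex{1,0,3,0,1} = 2
G(n+4) = G(n) holds for n = 0,…,8 (a full window of length max(S) = 9), so the sequence is purely periodic with period 4.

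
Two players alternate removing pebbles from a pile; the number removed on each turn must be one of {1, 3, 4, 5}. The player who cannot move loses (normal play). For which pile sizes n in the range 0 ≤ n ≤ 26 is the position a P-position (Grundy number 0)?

0, 2, 8, 10, 16, 18, 24, 26

n :  0  1  2  3  4  5  6  7  8  9 10 11 12 13 14 15 16 17 18 19 20 21 22 23 24 25 26
G :  0  1  0  1  2  3  2  3  0  1  0  1  2  3  2  3  0  1  0  1  2  3  2  3  0  1  0
P-positions are exactly the n with G(n) = 0.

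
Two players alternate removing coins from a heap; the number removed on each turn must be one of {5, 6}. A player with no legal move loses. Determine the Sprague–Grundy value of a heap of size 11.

G(0) = 0
G(1) = mex{} = 0
G(2) = mex{} = 0
G(3) = mex{} = 0
G(4) = mex{} = 0
G(5) = mex{0} = 1
G(6) = mex{0,0} = 1
G(7) = mex{0,0} = 1
G(8) = mex{0,0} = 1
G(9) = mex{0,0} = 1
G(10) = mex{1,0} = 2
G(11) = mex{1,1} = 0

0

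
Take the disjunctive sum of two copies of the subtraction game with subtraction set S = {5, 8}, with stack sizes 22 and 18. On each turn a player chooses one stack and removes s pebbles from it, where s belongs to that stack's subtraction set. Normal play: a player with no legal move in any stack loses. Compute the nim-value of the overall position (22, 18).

All stacks use S = {5, 8}:
n :  0  1  2  3  4  5  6  7  8  9 10 11 12 13 14 15 16 17 18 19 20 21 22
G :  0  0  0  0  0  1  1  1  1  1  2  2  2  0  0  0  0  0  1  1  1  1  1
Stack A: G(22) = 1.
Stack B: G(18) = 1.
Combined Grundy value = 1 ⊕ 1 = 0.

0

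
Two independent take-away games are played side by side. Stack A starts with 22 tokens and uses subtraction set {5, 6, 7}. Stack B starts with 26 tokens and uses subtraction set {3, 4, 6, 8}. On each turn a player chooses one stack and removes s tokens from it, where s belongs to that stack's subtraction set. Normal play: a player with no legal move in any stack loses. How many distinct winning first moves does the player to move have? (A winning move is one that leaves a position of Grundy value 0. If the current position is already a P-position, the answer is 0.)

2

Stack A, S = {5, 6, 7}:
G(0) = 0
G(1) = mex{} = 0
G(2) = mex{} = 0
G(3) = mex{} = 0
G(4) = mex{} = 0
G(5) = mex{0} = 1
G(6) = mex{0,0} = 1
G(7) = mex{0,0,0} = 1
G(8) = mex{0,0,0} = 1
G(9) = mex{0,0,0} = 1
G(10) = mex{1,0,0} = 2
G(11) = mex{1,1,0} = 2
G(12) = mex{1,1,1} = 0
G(13) = mex{1,1,1} = 0
G(14) = mex{1,1,1} = 0
G(15) = mex{2,1,1} = 0
G(16) = mex{2,2,1} = 0
G(17) = mex{0,2,2} = 1
G(18) = mex{0,0,2} = 1
G(19) = mex{0,0,0} = 1
G(20) = mex{0,0,0} = 1
G(21) = mex{0,0,0} = 1
G(22) = mex{1,0,0} = 2
G_A(22) = 2.
Stack B, S = {3, 4, 6, 8}:
n :  0  1  2  3  4  5  6  7  8  9 10 11 12 13 14 15 16 17 18 19 20 21 22 23 24 25 26
G :  0  0  0  1  1  1  2  2  2  3  3  0  0  0  1  1  1  2  2  2  3  3  0  0  0  1  1
G_B(26) = 1.
Combined Grundy value = 2 ⊕ 1 = 3.
A winning move leaves total XOR = 0, i.e. changes one component's Grundy value g to g ⊕ X where X is the current total.
Stack A: need g' = 2⊕3 = 1. Options: 22−5→G=1, 22−6→G=0, 22−7→G=0. Hits: 1.
Stack B: need g' = 1⊕3 = 2. Options: 26−3→G=0, 26−4→G=0, 26−6→G=3, 26−8→G=2. Hits: 1.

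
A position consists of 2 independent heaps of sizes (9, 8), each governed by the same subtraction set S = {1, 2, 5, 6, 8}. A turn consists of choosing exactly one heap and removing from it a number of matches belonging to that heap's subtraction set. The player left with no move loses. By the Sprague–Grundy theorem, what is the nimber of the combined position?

3

All heaps use S = {1, 2, 5, 6, 8}:
n : 0 1 2 3 4 5 6 7 8 9
G : 0 1 2 0 1 2 3 0 1 2
Heap A: G(9) = 2.
Heap B: G(8) = 1.
Combined Grundy value = 2 ⊕ 1 = 3.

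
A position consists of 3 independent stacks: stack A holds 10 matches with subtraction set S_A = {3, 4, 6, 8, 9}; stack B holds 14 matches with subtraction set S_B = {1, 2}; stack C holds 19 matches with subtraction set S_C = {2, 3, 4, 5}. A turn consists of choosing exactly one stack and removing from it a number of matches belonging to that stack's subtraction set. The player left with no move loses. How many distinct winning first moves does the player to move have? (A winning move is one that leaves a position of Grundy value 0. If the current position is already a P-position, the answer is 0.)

5

Stack A, S = {3, 4, 6, 8, 9}:
G(0) = 0
G(1) = mex{} = 0
G(2) = mex{} = 0
G(3) = mex{0} = 1
G(4) = mex{0,0} = 1
G(5) = mex{0,0} = 1
G(6) = mex{1,0,0} = 2
G(7) = mex{1,1,0} = 2
G(8) = mex{1,1,0,0} = 2
G(9) = mex{2,1,1,0,0} = 3
G(10) = mex{2,2,1,0,0} = 3
G_A(10) = 3.
Stack B, S = {1, 2}:
n :  0  1  2  3  4  5  6  7  8  9 10 11 12 13 14
G :  0  1  2  0  1  2  0  1  2  0  1  2  0  1  2
G_B(14) = 2.
Stack C, S = {2, 3, 4, 5}:
G(0) = 0
G(1) = mex{} = 0
G(2) = mex{0} = 1
G(3) = mex{0,0} = 1
G(4) = mex{1,0,0} = 2
G(5) = mex{1,1,0,0} = 2
G(6) = mex{2,1,1,0} = 3
G(7) = mex{2,2,1,1} = 0
G(8) = mex{3,2,2,1} = 0
G(9) = mex{0,3,2,2} = 1
G(10) = mex{0,0,3,2} = 1
G(11) = mex{1,0,0,3} = 2
G(12) = mex{1,1,0,0} = 2
G(13) = mex{2,1,1,0} = 3
G(14) = mex{2,2,1,1} = 0
G(15) = mex{3,2,2,1} = 0
G(16) = mex{0,3,2,2} = 1
G(17) = mex{0,0,3,2} = 1
G(18) = mex{1,0,0,3} = 2
G(19) = mex{1,1,0,0} = 2
G_C(19) = 2.
Combined Grundy value = 3 ⊕ 2 ⊕ 2 = 3.
A winning move leaves total XOR = 0, i.e. changes one component's Grundy value g to g ⊕ X where X is the current total.
Stack A: need g' = 3⊕3 = 0. Options: 10−3→G=2, 10−4→G=2, 10−6→G=1, 10−8→G=0, 10−9→G=0. Hits: 2.
Stack B: need g' = 2⊕3 = 1. Options: 14−1→G=1, 14−2→G=0. Hits: 1.
Stack C: need g' = 2⊕3 = 1. Options: 19−2→G=1, 19−3→G=1, 19−4→G=0, 19−5→G=0. Hits: 2.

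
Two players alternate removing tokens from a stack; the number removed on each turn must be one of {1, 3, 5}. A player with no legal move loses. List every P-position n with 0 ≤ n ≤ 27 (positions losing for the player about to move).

0, 2, 4, 6, 8, 10, 12, 14, 16, 18, 20, 22, 24, 26

n :  0  1  2  3  4  5  6  7  8  9 10 11 12 13 14 15 16 17 18 19 20 21 22 23 24 25 26 27
G :  0  1  0  1  0  1  0  1  0  1  0  1  0  1  0  1  0  1  0  1  0  1  0  1  0  1  0  1
P-positions are exactly the n with G(n) = 0.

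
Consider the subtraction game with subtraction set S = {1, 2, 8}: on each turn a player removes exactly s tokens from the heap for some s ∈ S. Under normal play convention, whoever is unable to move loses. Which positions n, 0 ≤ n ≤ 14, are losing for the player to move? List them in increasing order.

0, 3, 6, 9, 12

n :  0  1  2  3  4  5  6  7  8  9 10 11 12 13 14
G :  0  1  2  0  1  2  0  1  2  0  1  2  0  1  2
P-positions are exactly the n with G(n) = 0.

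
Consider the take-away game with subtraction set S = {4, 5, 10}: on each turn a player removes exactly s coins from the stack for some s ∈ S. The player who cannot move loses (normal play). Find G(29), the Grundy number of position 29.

3

n :  0  1  2  3  4  5  6  7  8  9 10 11 12 13 14 15 16 17 18 19 20 21 22 23 24 25 26 27 28 29
G :  0  0  0  0  1  1  1  1  2  0  2  2  3  1  3  0  0  0  0  1  1  1  1  2  0  2  2  3  1  3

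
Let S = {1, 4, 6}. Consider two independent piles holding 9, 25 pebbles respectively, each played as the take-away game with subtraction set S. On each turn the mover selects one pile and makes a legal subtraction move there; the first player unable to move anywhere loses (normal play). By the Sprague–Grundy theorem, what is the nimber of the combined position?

All piles use S = {1, 4, 6}:
n :  0  1  2  3  4  5  6  7  8  9 10 11 12 13 14 15 16 17 18 19 20 21 22 23 24 25
G :  0  1  0  1  2  0  1  0  1  2  0  1  0  1  2  0  1  0  1  2  0  1  0  1  2  0
Pile A: G(9) = 2.
Pile B: G(25) = 0.
Combined Grundy value = 2 ⊕ 0 = 2.

2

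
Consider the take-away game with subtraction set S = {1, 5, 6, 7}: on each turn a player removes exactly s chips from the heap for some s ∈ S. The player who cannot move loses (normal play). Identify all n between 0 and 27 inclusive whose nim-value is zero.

0, 2, 4, 12, 14, 16, 24, 26

n :  0  1  2  3  4  5  6  7  8  9 10 11 12 13 14 15 16 17 18 19 20 21 22 23 24 25 26 27
G :  0  1  0  1  0  1  2  3  2  3  2  3  0  1  0  1  0  1  2  3  2  3  2  3  0  1  0  1
P-positions are exactly the n with G(n) = 0.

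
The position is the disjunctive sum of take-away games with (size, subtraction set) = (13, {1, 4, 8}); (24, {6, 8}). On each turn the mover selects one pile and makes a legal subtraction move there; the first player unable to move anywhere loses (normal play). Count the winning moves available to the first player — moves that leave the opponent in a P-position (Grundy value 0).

Pile A, S = {1, 4, 8}:
n :  0  1  2  3  4  5  6  7  8  9 10 11 12 13
G :  0  1  0  1  2  0  1  0  1  2  3  2  0  1
G_A(13) = 1.
Pile B, S = {6, 8}:
n :  0  1  2  3  4  5  6  7  8  9 10 11 12 13 14 15 16 17 18 19 20 21 22 23 24
G :  0  0  0  0  0  0  1  1  1  1  1  1  2  2  0  0  0  0  0  0  1  1  1  1  1
G_B(24) = 1.
Combined Grundy value = 1 ⊕ 1 = 0.
A winning move leaves total XOR = 0, i.e. changes one component's Grundy value g to g ⊕ X where X is the current total.
Pile A: target g' = 1⊕0 = 1, but every legal move changes the Grundy value (mex property), so 0 moves.
Pile B: target g' = 1⊕0 = 1, but every legal move changes the Grundy value (mex property), so 0 moves.

0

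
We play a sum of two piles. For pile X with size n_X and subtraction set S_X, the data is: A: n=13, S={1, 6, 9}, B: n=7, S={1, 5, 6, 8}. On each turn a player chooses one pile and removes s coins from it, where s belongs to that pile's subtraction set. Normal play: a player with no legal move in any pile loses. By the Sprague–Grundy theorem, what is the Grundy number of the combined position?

Pile A, S = {1, 6, 9}:
G(0) = 0
G(1) = mex{0} = 1
G(2) = mex{1} = 0
G(3) = mex{0} = 1
G(4) = mex{1} = 0
G(5) = mex{0} = 1
G(6) = mex{1,0} = 2
G(7) = mex{2,1} = 0
G(8) = mex{0,0} = 1
G(9) = mex{1,1,0} = 2
G(10) = mex{2,0,1} = 3
G(11) = mex{3,1,0} = 2
G(12) = mex{2,2,1} = 0
G(13) = mex{0,0,0} = 1
G_A(13) = 1.
Pile B, S = {1, 5, 6, 8}:
n : 0 1 2 3 4 5 6 7
G : 0 1 0 1 0 1 2 3
G_B(7) = 3.
Combined Grundy value = 1 ⊕ 3 = 2.

2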